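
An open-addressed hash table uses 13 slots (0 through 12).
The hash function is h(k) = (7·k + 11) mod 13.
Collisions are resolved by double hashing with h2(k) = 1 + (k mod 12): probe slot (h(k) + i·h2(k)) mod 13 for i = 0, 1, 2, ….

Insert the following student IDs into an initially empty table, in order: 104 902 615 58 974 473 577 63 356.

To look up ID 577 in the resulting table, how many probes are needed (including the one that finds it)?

2

Insert 104: h=11, slot 11 empty -> index 11.
Insert 902: h=7, slot 7 empty -> index 7.
Insert 615: h=0, slot 0 empty -> index 0.
Insert 58: h=1, slot 1 empty -> index 1.
Insert 974: h=4, slot 4 empty -> index 4.
Insert 473: h=7, h2=6, slots 7,0 occupied -> index 6.
Insert 577: h=7, h2=2, slot 7 occupied -> index 9.
Insert 63: h=10, slot 10 empty -> index 10.
Insert 356: h=7, h2=9, slot 7 occupied -> index 3.
Table: [615, 58, ∅, 356, 974, ∅, 473, 902, ∅, 577, 63, 104, ∅]
Lookup 577: h=7, h2=2, probe 7,9 → found at 9.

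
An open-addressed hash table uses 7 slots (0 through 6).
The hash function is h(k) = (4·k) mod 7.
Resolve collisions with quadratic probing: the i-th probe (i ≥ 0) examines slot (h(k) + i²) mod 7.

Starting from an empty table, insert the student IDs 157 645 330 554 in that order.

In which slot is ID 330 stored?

1

157: h=5 -> slot 5
645: h=4 -> slot 4
330: h=4, probe 4,5,1 -> slot 1
554: h=4, probe 4,5,1,6 -> slot 6
Table: [∅, 330, ∅, ∅, 645, 157, 554]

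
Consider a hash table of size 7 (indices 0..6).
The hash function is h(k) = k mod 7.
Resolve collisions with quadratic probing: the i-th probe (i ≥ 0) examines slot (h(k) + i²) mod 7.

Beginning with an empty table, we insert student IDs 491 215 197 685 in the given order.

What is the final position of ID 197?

491: h=1 => slot 1
215: h=5 => slot 5
197: h=1, probe 1,2 => slot 2
685: h=6 => slot 6
Table: [—, 491, 197, —, —, 215, 685]

2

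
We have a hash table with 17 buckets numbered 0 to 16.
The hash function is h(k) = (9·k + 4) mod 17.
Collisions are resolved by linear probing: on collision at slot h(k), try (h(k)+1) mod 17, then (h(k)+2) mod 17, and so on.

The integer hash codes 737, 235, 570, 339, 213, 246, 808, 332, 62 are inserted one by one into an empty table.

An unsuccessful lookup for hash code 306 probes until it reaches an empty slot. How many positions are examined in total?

Insert 737: h=7, slot 7 empty => index 7.
Insert 235: h=11, slot 11 empty => index 11.
Insert 570: h=0, slot 0 empty => index 0.
Insert 339: h=12, slot 12 empty => index 12.
Insert 213: h=0, slot 0 occupied => index 1.
Insert 246: h=8, slot 8 empty => index 8.
Insert 808: h=0, slots 0,1 occupied => index 2.
Insert 332: h=0, slots 0,1,2 occupied => index 3.
Insert 62: h=1, slots 1,2,3 occupied => index 4.
Table: [570, 213, 808, 332, 62, —, —, 737, 246, —, —, 235, 339, —, —, —, —]
Lookup 306: h=4, probe 4,5 → slot 5 empty, not found.

2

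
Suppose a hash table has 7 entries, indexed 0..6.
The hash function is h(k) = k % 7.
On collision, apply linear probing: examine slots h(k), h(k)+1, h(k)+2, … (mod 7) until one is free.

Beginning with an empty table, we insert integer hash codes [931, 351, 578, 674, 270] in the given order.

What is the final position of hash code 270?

5

931 hashes to 0; slot 0 is free → place at 0.
351 hashes to 1; slot 1 is free → place at 1.
578 hashes to 4; slot 4 is free → place at 4.
674 hashes to 2; slot 2 is free → place at 2.
270 hashes to 4; 4 taken → place at 5.
Table: [931, 351, 674, —, 578, 270, —]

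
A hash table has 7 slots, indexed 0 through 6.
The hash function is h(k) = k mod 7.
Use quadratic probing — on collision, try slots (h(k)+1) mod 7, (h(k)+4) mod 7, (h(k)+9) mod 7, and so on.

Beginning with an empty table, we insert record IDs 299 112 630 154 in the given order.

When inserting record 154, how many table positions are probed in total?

3

299: h=5 => slot 5
112: h=0 => slot 0
630: h=0, probe 0,1 => slot 1
154: h=0, probe 0,1,4 => slot 4
Table: [112, 630, _, _, 154, 299, _]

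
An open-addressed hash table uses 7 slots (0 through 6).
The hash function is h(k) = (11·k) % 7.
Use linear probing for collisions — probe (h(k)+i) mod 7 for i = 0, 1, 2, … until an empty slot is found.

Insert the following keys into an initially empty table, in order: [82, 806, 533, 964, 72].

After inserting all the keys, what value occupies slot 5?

82: h=6 → slot 6
806: h=4 → slot 4
533: h=4, probe 4,5 → slot 5
964: h=6, probe 6,0 → slot 0
72: h=1 → slot 1
Table: [964, 72, ∅, ∅, 806, 533, 82]

533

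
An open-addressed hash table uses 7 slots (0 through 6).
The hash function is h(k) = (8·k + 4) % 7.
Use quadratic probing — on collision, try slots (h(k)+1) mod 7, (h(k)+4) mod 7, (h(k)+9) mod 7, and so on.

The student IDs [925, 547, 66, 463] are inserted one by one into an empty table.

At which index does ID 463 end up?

925: h=5 → slot 5
547: h=5, probe 5,6 → slot 6
66: h=0 → slot 0
463: h=5, probe 5,6,2 → slot 2
Table: [66, ∅, 463, ∅, ∅, 925, 547]

2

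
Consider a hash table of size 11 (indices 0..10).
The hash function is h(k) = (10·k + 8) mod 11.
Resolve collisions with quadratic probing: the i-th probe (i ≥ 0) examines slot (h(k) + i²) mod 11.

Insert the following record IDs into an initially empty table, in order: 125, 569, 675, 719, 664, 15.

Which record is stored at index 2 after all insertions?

Insert 125: h=4, slot 4 empty -> index 4.
Insert 569: h=0, slot 0 empty -> index 0.
Insert 675: h=4, slot 4 occupied -> index 5.
Insert 719: h=4, slots 4,5 occupied -> index 8.
Insert 664: h=4, slots 4,5,8 occupied -> index 2.
Insert 15: h=4, slots 4,5,8,2 occupied -> index 9.
Table: [569, ., 664, ., 125, 675, ., ., 719, 15, .]

664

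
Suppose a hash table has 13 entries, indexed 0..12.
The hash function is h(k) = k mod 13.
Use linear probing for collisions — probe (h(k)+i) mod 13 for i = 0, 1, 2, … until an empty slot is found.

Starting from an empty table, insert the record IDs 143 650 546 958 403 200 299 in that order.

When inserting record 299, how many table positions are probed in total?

143 hashes to 0; slot 0 is free => place at 0.
650 hashes to 0; 0 taken => place at 1.
546 hashes to 0; 0,1 taken => place at 2.
958 hashes to 9; slot 9 is free => place at 9.
403 hashes to 0; 0,1,2 taken => place at 3.
200 hashes to 5; slot 5 is free => place at 5.
299 hashes to 0; 0,1,2,3 taken => place at 4.
Table: [143, 650, 546, 403, 299, 200, _, _, _, 958, _, _, _]

5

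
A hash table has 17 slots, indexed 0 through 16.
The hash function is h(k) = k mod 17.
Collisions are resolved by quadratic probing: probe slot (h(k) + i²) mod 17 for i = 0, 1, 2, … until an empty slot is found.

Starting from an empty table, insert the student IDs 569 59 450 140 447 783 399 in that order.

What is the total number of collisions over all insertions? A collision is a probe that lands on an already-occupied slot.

6

569: h=8 => slot 8
59: h=8, probe 8,9 => slot 9
450: h=8, probe 8,9,12 => slot 12
140: h=4 => slot 4
447: h=5 => slot 5
783: h=1 => slot 1
399: h=8, probe 8,9,12,0 => slot 0
Table: [399, 783, -, -, 140, 447, -, -, 569, 59, -, -, 450, -, -, -, -]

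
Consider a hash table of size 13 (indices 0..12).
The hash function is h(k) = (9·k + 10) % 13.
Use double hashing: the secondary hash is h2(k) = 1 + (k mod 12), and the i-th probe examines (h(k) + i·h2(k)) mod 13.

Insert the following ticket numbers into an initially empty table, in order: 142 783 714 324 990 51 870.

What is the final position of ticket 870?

Insert 142: h=1, slot 1 empty => index 1.
Insert 783: h=11, slot 11 empty => index 11.
Insert 714: h=1, h2=7, slot 1 occupied => index 8.
Insert 324: h=1, h2=1, slot 1 occupied => index 2.
Insert 990: h=2, h2=7, slot 2 occupied => index 9.
Insert 51: h=1, h2=4, slot 1 occupied => index 5.
Insert 870: h=1, h2=7, slots 1,8,2,9 occupied => index 3.
Table: [—, 142, 324, 870, —, 51, —, —, 714, 990, —, 783, —]

3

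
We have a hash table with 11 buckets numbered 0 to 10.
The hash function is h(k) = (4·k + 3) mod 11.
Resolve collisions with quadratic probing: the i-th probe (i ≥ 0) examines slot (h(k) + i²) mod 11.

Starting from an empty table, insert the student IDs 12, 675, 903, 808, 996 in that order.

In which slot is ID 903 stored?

0

12: h=7 => slot 7
675: h=8 => slot 8
903: h=7, probe 7,8,0 => slot 0
808: h=1 => slot 1
996: h=5 => slot 5
Table: [903, 808, _, _, _, 996, _, 12, 675, _, _]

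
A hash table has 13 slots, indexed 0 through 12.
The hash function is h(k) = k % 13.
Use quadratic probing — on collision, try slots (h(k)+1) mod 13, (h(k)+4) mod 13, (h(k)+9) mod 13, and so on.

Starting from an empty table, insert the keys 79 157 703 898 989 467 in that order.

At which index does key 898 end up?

79 hashes to 1; slot 1 is free -> place at 1.
157 hashes to 1; 1 taken -> place at 2.
703 hashes to 1; 1,2 taken -> place at 5.
898 hashes to 1; 1,2,5 taken -> place at 10.
989 hashes to 1; 1,2,5,10 taken -> place at 4.
467 hashes to 12; slot 12 is free -> place at 12.
Table: [∅, 79, 157, ∅, 989, 703, ∅, ∅, ∅, ∅, 898, ∅, 467]

10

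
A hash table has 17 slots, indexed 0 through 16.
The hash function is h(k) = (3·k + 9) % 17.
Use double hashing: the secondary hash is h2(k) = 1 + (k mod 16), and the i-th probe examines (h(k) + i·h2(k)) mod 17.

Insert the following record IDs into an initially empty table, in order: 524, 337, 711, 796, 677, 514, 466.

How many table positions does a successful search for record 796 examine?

524 hashes to 0; slot 0 is free → place at 0.
337 hashes to 0, h2=2; 0 taken → place at 2.
711 hashes to 0, h2=8; 0 taken → place at 8.
796 hashes to 0, h2=13; 0 taken → place at 13.
677 hashes to 0, h2=6; 0 taken → place at 6.
514 hashes to 4; slot 4 is free → place at 4.
466 hashes to 13, h2=3; 13 taken → place at 16.
Table: [524, —, 337, —, 514, —, 677, —, 711, —, —, —, —, 796, —, —, 466]
Lookup 796: h=0, h2=13, probe 0,13 → found at 13.

2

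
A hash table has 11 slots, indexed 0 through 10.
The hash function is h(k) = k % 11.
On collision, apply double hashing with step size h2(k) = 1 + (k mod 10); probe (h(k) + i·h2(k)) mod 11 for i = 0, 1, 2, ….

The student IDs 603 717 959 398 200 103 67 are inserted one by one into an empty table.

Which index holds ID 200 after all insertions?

3

603 hashes to 9; slot 9 is free → place at 9.
717 hashes to 2; slot 2 is free → place at 2.
959 hashes to 2, h2=10; 2 taken → place at 1.
398 hashes to 2, h2=9; 2 taken → place at 0.
200 hashes to 2, h2=1; 2 taken → place at 3.
103 hashes to 4; slot 4 is free → place at 4.
67 hashes to 1, h2=8; 1,9 taken → place at 6.
Table: [398, 959, 717, 200, 103, _, 67, _, _, 603, _]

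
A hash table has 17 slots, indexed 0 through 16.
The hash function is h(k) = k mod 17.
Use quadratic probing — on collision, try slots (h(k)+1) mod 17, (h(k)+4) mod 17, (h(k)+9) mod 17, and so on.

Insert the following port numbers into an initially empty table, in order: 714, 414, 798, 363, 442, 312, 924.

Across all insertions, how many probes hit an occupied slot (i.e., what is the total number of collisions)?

7

714 hashes to 0; slot 0 is free → place at 0.
414 hashes to 6; slot 6 is free → place at 6.
798 hashes to 16; slot 16 is free → place at 16.
363 hashes to 6; 6 taken → place at 7.
442 hashes to 0; 0 taken → place at 1.
312 hashes to 6; 6,7 taken → place at 10.
924 hashes to 6; 6,7,10 taken → place at 15.
Table: [714, 442, -, -, -, -, 414, 363, -, -, 312, -, -, -, -, 924, 798]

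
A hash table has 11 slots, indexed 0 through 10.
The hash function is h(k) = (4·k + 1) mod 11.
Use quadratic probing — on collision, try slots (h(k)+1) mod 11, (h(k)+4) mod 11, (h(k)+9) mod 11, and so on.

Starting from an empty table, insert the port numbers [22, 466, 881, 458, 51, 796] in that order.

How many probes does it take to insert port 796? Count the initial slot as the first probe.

22 hashes to 1; slot 1 is free → place at 1.
466 hashes to 6; slot 6 is free → place at 6.
881 hashes to 5; slot 5 is free → place at 5.
458 hashes to 7; slot 7 is free → place at 7.
51 hashes to 7; 7 taken → place at 8.
796 hashes to 6; 6,7 taken → place at 10.
Table: [_, 22, _, _, _, 881, 466, 458, 51, _, 796]

3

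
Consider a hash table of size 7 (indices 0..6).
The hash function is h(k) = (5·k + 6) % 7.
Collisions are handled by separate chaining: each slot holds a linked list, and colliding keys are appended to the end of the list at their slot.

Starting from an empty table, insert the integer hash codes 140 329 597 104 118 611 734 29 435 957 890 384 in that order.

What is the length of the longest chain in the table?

Insert 140: h=6, bucket 6 empty -> new chain.
Insert 329: h=6, bucket 6 nonempty -> append to chain.
Insert 597: h=2, bucket 2 empty -> new chain.
Insert 104: h=1, bucket 1 empty -> new chain.
Insert 118: h=1, bucket 1 nonempty -> append to chain.
Insert 611: h=2, bucket 2 nonempty -> append to chain.
Insert 734: h=1, bucket 1 nonempty -> append to chain.
Insert 29: h=4, bucket 4 empty -> new chain.
Insert 435: h=4, bucket 4 nonempty -> append to chain.
Insert 957: h=3, bucket 3 empty -> new chain.
Insert 890: h=4, bucket 4 nonempty -> append to chain.
Insert 384: h=1, bucket 1 nonempty -> append to chain.
Final buckets:
0: .
1: 104 -> 118 -> 734 -> 384
2: 597 -> 611
3: 957
4: 29 -> 435 -> 890
5: .
6: 140 -> 329

4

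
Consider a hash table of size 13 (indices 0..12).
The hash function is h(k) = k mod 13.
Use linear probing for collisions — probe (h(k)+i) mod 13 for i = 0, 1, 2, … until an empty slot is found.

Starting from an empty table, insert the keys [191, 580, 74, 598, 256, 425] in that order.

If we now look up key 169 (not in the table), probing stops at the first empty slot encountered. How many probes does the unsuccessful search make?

2

Insert 191: h=9, slot 9 empty -> index 9.
Insert 580: h=8, slot 8 empty -> index 8.
Insert 74: h=9, slot 9 occupied -> index 10.
Insert 598: h=0, slot 0 empty -> index 0.
Insert 256: h=9, slots 9,10 occupied -> index 11.
Insert 425: h=9, slots 9,10,11 occupied -> index 12.
Table: [598, ., ., ., ., ., ., ., 580, 191, 74, 256, 425]
Lookup 169: h=0, probe 0,1 → slot 1 empty, not found.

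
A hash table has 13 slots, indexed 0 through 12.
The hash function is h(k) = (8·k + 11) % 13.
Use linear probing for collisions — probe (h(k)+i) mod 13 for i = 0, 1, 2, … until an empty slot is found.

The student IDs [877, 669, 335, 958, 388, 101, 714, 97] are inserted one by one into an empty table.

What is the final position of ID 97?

10

Insert 877: h=7, slot 7 empty => index 7.
Insert 669: h=7, slot 7 occupied => index 8.
Insert 335: h=0, slot 0 empty => index 0.
Insert 958: h=5, slot 5 empty => index 5.
Insert 388: h=8, slot 8 occupied => index 9.
Insert 101: h=0, slot 0 occupied => index 1.
Insert 714: h=3, slot 3 empty => index 3.
Insert 97: h=7, slots 7,8,9 occupied => index 10.
Table: [335, 101, ., 714, ., 958, ., 877, 669, 388, 97, ., .]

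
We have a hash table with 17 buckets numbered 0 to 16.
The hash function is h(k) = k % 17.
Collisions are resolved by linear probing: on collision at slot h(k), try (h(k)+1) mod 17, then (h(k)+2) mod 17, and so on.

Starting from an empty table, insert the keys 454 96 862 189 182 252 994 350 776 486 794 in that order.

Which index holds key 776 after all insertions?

16

454 hashes to 12; slot 12 is free -> place at 12.
96 hashes to 11; slot 11 is free -> place at 11.
862 hashes to 12; 12 taken -> place at 13.
189 hashes to 2; slot 2 is free -> place at 2.
182 hashes to 12; 12,13 taken -> place at 14.
252 hashes to 14; 14 taken -> place at 15.
994 hashes to 8; slot 8 is free -> place at 8.
350 hashes to 10; slot 10 is free -> place at 10.
776 hashes to 11; 11,12,13,14,15 taken -> place at 16.
486 hashes to 10; 10,11,12,13,14,15,16 taken -> place at 0.
794 hashes to 12; 12,13,14,15,16,0 taken -> place at 1.
Table: [486, 794, 189, _, _, _, _, _, 994, _, 350, 96, 454, 862, 182, 252, 776]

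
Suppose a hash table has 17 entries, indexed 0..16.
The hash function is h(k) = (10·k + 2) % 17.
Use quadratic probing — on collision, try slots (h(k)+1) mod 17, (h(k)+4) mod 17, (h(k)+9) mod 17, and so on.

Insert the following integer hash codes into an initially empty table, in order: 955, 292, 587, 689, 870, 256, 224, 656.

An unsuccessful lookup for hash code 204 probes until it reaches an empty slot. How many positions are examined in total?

955 hashes to 15; slot 15 is free → place at 15.
292 hashes to 15; 15 taken → place at 16.
587 hashes to 7; slot 7 is free → place at 7.
689 hashes to 7; 7 taken → place at 8.
870 hashes to 15; 15,16 taken → place at 2.
256 hashes to 12; slot 12 is free → place at 12.
224 hashes to 15; 15,16,2,7 taken → place at 14.
656 hashes to 0; slot 0 is free → place at 0.
Table: [656, ∅, 870, ∅, ∅, ∅, ∅, 587, 689, ∅, ∅, ∅, 256, ∅, 224, 955, 292]
Lookup 204: h=2, probe 2,3 → slot 3 empty, not found.

2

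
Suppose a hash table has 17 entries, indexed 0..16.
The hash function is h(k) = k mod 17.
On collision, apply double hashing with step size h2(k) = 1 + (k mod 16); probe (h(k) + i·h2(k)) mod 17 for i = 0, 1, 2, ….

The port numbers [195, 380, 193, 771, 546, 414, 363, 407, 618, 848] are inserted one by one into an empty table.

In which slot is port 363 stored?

1

195: h=8 → slot 8
380: h=6 → slot 6
193: h=6, h2=2, probe 6,8,10 → slot 10
771: h=6, h2=4, probe 6,10,14 → slot 14
546: h=2 → slot 2
414: h=6, h2=15, probe 6,4 → slot 4
363: h=6, h2=12, probe 6,1 → slot 1
407: h=16 → slot 16
618: h=6, h2=11, probe 6,0 → slot 0
848: h=15 → slot 15
Table: [618, 363, 546, -, 414, -, 380, -, 195, -, 193, -, -, -, 771, 848, 407]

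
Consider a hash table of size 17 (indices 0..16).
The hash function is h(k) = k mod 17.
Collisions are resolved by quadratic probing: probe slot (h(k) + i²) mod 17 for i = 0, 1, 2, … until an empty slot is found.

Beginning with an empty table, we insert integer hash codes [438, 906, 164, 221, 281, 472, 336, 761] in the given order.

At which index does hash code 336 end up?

438: h=13 -> slot 13
906: h=5 -> slot 5
164: h=11 -> slot 11
221: h=0 -> slot 0
281: h=9 -> slot 9
472: h=13, probe 13,14 -> slot 14
336: h=13, probe 13,14,0,5,12 -> slot 12
761: h=13, probe 13,14,0,5,12,4 -> slot 4
Table: [221, _, _, _, 761, 906, _, _, _, 281, _, 164, 336, 438, 472, _, _]

12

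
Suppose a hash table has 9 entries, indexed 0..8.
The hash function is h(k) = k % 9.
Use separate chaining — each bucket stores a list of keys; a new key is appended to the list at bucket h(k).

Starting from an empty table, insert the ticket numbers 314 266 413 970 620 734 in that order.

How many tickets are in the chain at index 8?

314 → bucket 8
266 → bucket 5
413 → bucket 8 (collision)
970 → bucket 7
620 → bucket 8 (collision)
734 → bucket 5 (collision)
Final buckets:
0: —
1: —
2: —
3: —
4: —
5: 266 -> 734
6: —
7: 970
8: 314 -> 413 -> 620

3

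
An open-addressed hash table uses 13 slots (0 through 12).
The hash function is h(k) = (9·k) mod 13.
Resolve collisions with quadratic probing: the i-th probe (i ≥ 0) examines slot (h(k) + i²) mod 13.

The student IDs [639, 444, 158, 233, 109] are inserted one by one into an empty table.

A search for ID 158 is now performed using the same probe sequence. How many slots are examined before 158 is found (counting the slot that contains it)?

Insert 639: h=5, slot 5 empty -> index 5.
Insert 444: h=5, slot 5 occupied -> index 6.
Insert 158: h=5, slots 5,6 occupied -> index 9.
Insert 233: h=4, slot 4 empty -> index 4.
Insert 109: h=6, slot 6 occupied -> index 7.
Table: [-, -, -, -, 233, 639, 444, 109, -, 158, -, -, -]
Lookup 158: h=5, probe 5,6,9 → found at 9.

3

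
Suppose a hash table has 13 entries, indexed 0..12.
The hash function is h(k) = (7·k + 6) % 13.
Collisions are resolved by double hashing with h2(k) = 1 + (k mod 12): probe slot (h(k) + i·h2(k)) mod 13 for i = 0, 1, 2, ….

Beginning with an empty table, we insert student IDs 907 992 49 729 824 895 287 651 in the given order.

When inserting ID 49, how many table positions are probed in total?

907 hashes to 11; slot 11 is free → place at 11.
992 hashes to 8; slot 8 is free → place at 8.
49 hashes to 11, h2=2; 11 taken → place at 0.
729 hashes to 0, h2=10; 0 taken → place at 10.
824 hashes to 2; slot 2 is free → place at 2.
895 hashes to 5; slot 5 is free → place at 5.
287 hashes to 0, h2=12; 0 taken → place at 12.
651 hashes to 0, h2=4; 0 taken → place at 4.
Table: [49, ∅, 824, ∅, 651, 895, ∅, ∅, 992, ∅, 729, 907, 287]

2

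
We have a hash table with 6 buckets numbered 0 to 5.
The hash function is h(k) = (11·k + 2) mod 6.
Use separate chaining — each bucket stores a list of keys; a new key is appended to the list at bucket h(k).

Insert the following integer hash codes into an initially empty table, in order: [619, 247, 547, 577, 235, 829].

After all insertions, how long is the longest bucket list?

6

619 -> bucket 1
247 -> bucket 1 (collision)
547 -> bucket 1 (collision)
577 -> bucket 1 (collision)
235 -> bucket 1 (collision)
829 -> bucket 1 (collision)
Final buckets:
0: ∅
1: 619 -> 247 -> 547 -> 577 -> 235 -> 829
2: ∅
3: ∅
4: ∅
5: ∅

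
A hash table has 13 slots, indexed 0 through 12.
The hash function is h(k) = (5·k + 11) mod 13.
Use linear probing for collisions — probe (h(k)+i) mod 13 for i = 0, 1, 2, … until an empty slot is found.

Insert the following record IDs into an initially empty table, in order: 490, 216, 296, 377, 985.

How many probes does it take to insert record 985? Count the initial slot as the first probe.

490: h=4 => slot 4
216: h=12 => slot 12
296: h=9 => slot 9
377: h=11 => slot 11
985: h=9, probe 9,10 => slot 10
Table: [-, -, -, -, 490, -, -, -, -, 296, 985, 377, 216]

2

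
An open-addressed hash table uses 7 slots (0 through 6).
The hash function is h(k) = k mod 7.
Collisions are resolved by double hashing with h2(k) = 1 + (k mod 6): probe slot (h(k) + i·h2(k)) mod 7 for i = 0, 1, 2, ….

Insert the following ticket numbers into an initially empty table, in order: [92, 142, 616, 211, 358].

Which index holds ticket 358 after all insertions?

Insert 92: h=1, slot 1 empty => index 1.
Insert 142: h=2, slot 2 empty => index 2.
Insert 616: h=0, slot 0 empty => index 0.
Insert 211: h=1, h2=2, slot 1 occupied => index 3.
Insert 358: h=1, h2=5, slot 1 occupied => index 6.
Table: [616, 92, 142, 211, _, _, 358]

6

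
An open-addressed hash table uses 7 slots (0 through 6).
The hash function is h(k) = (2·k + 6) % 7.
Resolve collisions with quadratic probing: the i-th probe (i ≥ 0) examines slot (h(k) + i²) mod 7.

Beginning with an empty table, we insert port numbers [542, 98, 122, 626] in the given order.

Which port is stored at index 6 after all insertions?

542 hashes to 5; slot 5 is free -> place at 5.
98 hashes to 6; slot 6 is free -> place at 6.
122 hashes to 5; 5,6 taken -> place at 2.
626 hashes to 5; 5,6,2 taken -> place at 0.
Table: [626, —, 122, —, —, 542, 98]

98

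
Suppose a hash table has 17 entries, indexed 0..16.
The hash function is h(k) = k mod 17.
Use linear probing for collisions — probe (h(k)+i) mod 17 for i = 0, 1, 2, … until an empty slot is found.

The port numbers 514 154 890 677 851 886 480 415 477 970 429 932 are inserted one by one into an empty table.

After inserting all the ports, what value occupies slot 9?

Insert 514: h=4, slot 4 empty => index 4.
Insert 154: h=1, slot 1 empty => index 1.
Insert 890: h=6, slot 6 empty => index 6.
Insert 677: h=14, slot 14 empty => index 14.
Insert 851: h=1, slot 1 occupied => index 2.
Insert 886: h=2, slot 2 occupied => index 3.
Insert 480: h=4, slot 4 occupied => index 5.
Insert 415: h=7, slot 7 empty => index 7.
Insert 477: h=1, slots 1,2,3,4,5,6,7 occupied => index 8.
Insert 970: h=1, slots 1,2,3,4,5,6,7,8 occupied => index 9.
Insert 429: h=4, slots 4,5,6,7,8,9 occupied => index 10.
Insert 932: h=14, slot 14 occupied => index 15.
Table: [_, 154, 851, 886, 514, 480, 890, 415, 477, 970, 429, _, _, _, 677, 932, _]

970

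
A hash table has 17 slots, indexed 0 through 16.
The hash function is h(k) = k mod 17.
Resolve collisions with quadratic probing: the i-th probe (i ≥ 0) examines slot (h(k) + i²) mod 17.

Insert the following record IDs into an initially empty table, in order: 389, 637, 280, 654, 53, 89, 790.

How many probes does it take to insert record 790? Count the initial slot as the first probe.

Insert 389: h=15, slot 15 empty -> index 15.
Insert 637: h=8, slot 8 empty -> index 8.
Insert 280: h=8, slot 8 occupied -> index 9.
Insert 654: h=8, slots 8,9 occupied -> index 12.
Insert 53: h=2, slot 2 empty -> index 2.
Insert 89: h=4, slot 4 empty -> index 4.
Insert 790: h=8, slots 8,9,12 occupied -> index 0.
Table: [790, _, 53, _, 89, _, _, _, 637, 280, _, _, 654, _, _, 389, _]

4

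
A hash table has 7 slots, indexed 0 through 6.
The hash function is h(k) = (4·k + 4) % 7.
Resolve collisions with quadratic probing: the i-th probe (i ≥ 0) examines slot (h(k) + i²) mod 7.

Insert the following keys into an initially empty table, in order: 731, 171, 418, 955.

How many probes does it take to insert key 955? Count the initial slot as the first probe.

731: h=2 → slot 2
171: h=2, probe 2,3 → slot 3
418: h=3, probe 3,4 → slot 4
955: h=2, probe 2,3,6 → slot 6
Table: [∅, ∅, 731, 171, 418, ∅, 955]

3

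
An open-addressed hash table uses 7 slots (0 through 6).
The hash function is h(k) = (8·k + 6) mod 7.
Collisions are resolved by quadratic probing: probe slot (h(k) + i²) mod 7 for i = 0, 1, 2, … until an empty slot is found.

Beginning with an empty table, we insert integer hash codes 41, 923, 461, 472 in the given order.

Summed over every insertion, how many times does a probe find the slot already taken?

41 hashes to 5; slot 5 is free -> place at 5.
923 hashes to 5; 5 taken -> place at 6.
461 hashes to 5; 5,6 taken -> place at 2.
472 hashes to 2; 2 taken -> place at 3.
Table: [—, —, 461, 472, —, 41, 923]

4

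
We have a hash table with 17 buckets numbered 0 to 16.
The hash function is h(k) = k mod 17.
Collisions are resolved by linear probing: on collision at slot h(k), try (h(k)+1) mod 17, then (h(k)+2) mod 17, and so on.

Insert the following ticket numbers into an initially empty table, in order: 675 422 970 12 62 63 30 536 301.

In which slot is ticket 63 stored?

15

Insert 675: h=12, slot 12 empty → index 12.
Insert 422: h=14, slot 14 empty → index 14.
Insert 970: h=1, slot 1 empty → index 1.
Insert 12: h=12, slot 12 occupied → index 13.
Insert 62: h=11, slot 11 empty → index 11.
Insert 63: h=12, slots 12,13,14 occupied → index 15.
Insert 30: h=13, slots 13,14,15 occupied → index 16.
Insert 536: h=9, slot 9 empty → index 9.
Insert 301: h=12, slots 12,13,14,15,16 occupied → index 0.
Table: [301, 970, ., ., ., ., ., ., ., 536, ., 62, 675, 12, 422, 63, 30]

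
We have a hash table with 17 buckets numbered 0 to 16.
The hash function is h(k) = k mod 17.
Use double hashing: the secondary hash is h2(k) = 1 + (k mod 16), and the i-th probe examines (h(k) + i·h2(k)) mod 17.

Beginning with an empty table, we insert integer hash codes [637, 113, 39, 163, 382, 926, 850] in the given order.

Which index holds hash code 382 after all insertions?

637 hashes to 8; slot 8 is free => place at 8.
113 hashes to 11; slot 11 is free => place at 11.
39 hashes to 5; slot 5 is free => place at 5.
163 hashes to 10; slot 10 is free => place at 10.
382 hashes to 8, h2=15; 8 taken => place at 6.
926 hashes to 8, h2=15; 8,6 taken => place at 4.
850 hashes to 0; slot 0 is free => place at 0.
Table: [850, -, -, -, 926, 39, 382, -, 637, -, 163, 113, -, -, -, -, -]

6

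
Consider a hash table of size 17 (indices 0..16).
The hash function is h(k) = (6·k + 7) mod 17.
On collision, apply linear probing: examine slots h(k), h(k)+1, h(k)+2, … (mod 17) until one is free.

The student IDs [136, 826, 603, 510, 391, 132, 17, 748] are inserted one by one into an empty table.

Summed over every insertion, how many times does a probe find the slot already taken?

10

136 hashes to 7; slot 7 is free => place at 7.
826 hashes to 16; slot 16 is free => place at 16.
603 hashes to 4; slot 4 is free => place at 4.
510 hashes to 7; 7 taken => place at 8.
391 hashes to 7; 7,8 taken => place at 9.
132 hashes to 0; slot 0 is free => place at 0.
17 hashes to 7; 7,8,9 taken => place at 10.
748 hashes to 7; 7,8,9,10 taken => place at 11.
Table: [132, ∅, ∅, ∅, 603, ∅, ∅, 136, 510, 391, 17, 748, ∅, ∅, ∅, ∅, 826]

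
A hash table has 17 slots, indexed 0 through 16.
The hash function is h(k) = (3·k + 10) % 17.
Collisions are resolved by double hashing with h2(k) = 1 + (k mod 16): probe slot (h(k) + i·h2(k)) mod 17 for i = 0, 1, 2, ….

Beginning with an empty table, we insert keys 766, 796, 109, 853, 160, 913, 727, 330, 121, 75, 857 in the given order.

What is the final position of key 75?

9

Insert 766: h=13, slot 13 empty => index 13.
Insert 796: h=1, slot 1 empty => index 1.
Insert 109: h=14, slot 14 empty => index 14.
Insert 853: h=2, slot 2 empty => index 2.
Insert 160: h=14, h2=1, slot 14 occupied => index 15.
Insert 913: h=12, slot 12 empty => index 12.
Insert 727: h=15, h2=8, slot 15 occupied => index 6.
Insert 330: h=14, h2=11, slot 14 occupied => index 8.
Insert 121: h=16, slot 16 empty => index 16.
Insert 75: h=14, h2=12, slot 14 occupied => index 9.
Insert 857: h=14, h2=10, slot 14 occupied => index 7.
Table: [_, 796, 853, _, _, _, 727, 857, 330, 75, _, _, 913, 766, 109, 160, 121]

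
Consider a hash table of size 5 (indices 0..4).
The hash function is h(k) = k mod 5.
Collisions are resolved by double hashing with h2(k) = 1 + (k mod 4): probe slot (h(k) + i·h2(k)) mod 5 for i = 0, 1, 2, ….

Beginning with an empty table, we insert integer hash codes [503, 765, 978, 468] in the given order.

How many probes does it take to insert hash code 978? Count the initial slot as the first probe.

2

Insert 503: h=3, slot 3 empty → index 3.
Insert 765: h=0, slot 0 empty → index 0.
Insert 978: h=3, h2=3, slot 3 occupied → index 1.
Insert 468: h=3, h2=1, slot 3 occupied → index 4.
Table: [765, 978, -, 503, 468]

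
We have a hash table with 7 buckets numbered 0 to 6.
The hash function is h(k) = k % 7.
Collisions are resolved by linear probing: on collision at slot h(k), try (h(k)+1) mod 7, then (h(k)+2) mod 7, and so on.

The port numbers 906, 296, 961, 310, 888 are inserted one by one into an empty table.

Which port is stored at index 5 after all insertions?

Insert 906: h=3, slot 3 empty → index 3.
Insert 296: h=2, slot 2 empty → index 2.
Insert 961: h=2, slots 2,3 occupied → index 4.
Insert 310: h=2, slots 2,3,4 occupied → index 5.
Insert 888: h=6, slot 6 empty → index 6.
Table: [—, —, 296, 906, 961, 310, 888]

310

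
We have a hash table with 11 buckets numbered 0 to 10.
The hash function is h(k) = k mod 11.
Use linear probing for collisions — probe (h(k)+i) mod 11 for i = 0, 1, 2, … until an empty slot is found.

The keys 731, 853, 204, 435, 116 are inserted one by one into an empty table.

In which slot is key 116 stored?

731 hashes to 5; slot 5 is free → place at 5.
853 hashes to 6; slot 6 is free → place at 6.
204 hashes to 6; 6 taken → place at 7.
435 hashes to 6; 6,7 taken → place at 8.
116 hashes to 6; 6,7,8 taken → place at 9.
Table: [., ., ., ., ., 731, 853, 204, 435, 116, .]

9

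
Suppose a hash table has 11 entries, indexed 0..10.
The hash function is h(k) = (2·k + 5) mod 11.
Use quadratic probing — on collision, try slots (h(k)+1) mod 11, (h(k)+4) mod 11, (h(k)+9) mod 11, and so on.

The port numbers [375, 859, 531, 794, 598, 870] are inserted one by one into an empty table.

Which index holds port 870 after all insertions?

375 hashes to 7; slot 7 is free -> place at 7.
859 hashes to 7; 7 taken -> place at 8.
531 hashes to 0; slot 0 is free -> place at 0.
794 hashes to 9; slot 9 is free -> place at 9.
598 hashes to 2; slot 2 is free -> place at 2.
870 hashes to 7; 7,8,0 taken -> place at 5.
Table: [531, _, 598, _, _, 870, _, 375, 859, 794, _]

5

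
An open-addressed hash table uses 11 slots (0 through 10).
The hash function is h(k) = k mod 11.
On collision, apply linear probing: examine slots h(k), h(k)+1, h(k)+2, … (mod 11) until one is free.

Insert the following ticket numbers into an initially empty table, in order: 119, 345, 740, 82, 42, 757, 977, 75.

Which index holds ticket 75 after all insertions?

2

119: h=9 => slot 9
345: h=4 => slot 4
740: h=3 => slot 3
82: h=5 => slot 5
42: h=9, probe 9,10 => slot 10
757: h=9, probe 9,10,0 => slot 0
977: h=9, probe 9,10,0,1 => slot 1
75: h=9, probe 9,10,0,1,2 => slot 2
Table: [757, 977, 75, 740, 345, 82, _, _, _, 119, 42]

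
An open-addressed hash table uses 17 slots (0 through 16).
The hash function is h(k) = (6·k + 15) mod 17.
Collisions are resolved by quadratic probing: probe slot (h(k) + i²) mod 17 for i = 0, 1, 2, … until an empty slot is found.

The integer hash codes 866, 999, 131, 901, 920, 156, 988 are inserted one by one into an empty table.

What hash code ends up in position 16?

866: h=9 => slot 9
999: h=8 => slot 8
131: h=2 => slot 2
901: h=15 => slot 15
920: h=10 => slot 10
156: h=16 => slot 16
988: h=10, probe 10,11 => slot 11
Table: [., ., 131, ., ., ., ., ., 999, 866, 920, 988, ., ., ., 901, 156]

156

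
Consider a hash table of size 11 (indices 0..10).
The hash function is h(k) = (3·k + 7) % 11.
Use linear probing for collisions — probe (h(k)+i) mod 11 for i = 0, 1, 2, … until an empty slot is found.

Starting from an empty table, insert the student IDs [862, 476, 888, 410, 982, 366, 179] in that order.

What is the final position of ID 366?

10

862: h=8 => slot 8
476: h=5 => slot 5
888: h=9 => slot 9
410: h=5, probe 5,6 => slot 6
982: h=5, probe 5,6,7 => slot 7
366: h=5, probe 5,6,7,8,9,10 => slot 10
179: h=5, probe 5,6,7,8,9,10,0 => slot 0
Table: [179, -, -, -, -, 476, 410, 982, 862, 888, 366]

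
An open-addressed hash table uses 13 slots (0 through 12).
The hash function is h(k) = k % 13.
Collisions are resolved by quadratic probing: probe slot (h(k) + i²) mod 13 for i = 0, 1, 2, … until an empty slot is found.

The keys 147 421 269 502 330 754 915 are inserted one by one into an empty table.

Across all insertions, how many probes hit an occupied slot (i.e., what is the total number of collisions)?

Insert 147: h=4, slot 4 empty => index 4.
Insert 421: h=5, slot 5 empty => index 5.
Insert 269: h=9, slot 9 empty => index 9.
Insert 502: h=8, slot 8 empty => index 8.
Insert 330: h=5, slot 5 occupied => index 6.
Insert 754: h=0, slot 0 empty => index 0.
Insert 915: h=5, slots 5,6,9 occupied => index 1.
Table: [754, 915, ., ., 147, 421, 330, ., 502, 269, ., ., .]

4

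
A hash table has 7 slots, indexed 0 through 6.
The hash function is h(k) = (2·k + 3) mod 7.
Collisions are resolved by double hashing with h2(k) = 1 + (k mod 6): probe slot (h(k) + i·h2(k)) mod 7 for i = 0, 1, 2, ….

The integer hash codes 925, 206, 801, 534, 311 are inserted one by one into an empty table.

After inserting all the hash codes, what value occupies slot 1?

925: h=5 → slot 5
206: h=2 → slot 2
801: h=2, h2=4, probe 2,6 → slot 6
534: h=0 → slot 0
311: h=2, h2=6, probe 2,1 → slot 1
Table: [534, 311, 206, _, _, 925, 801]

311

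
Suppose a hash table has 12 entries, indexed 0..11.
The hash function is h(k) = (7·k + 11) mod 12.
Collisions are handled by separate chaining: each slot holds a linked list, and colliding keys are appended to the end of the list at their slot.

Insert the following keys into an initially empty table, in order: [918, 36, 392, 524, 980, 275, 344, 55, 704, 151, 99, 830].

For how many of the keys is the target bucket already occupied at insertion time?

918 → bucket 5
36 → bucket 11
392 → bucket 7
524 → bucket 7 (collision)
980 → bucket 7 (collision)
275 → bucket 4
344 → bucket 7 (collision)
55 → bucket 0
704 → bucket 7 (collision)
151 → bucket 0 (collision)
99 → bucket 8
830 → bucket 1
Final buckets:
0: 55 -> 151
1: 830
2: -
3: -
4: 275
5: 918
6: -
7: 392 -> 524 -> 980 -> 344 -> 704
8: 99
9: -
10: -
11: 36

5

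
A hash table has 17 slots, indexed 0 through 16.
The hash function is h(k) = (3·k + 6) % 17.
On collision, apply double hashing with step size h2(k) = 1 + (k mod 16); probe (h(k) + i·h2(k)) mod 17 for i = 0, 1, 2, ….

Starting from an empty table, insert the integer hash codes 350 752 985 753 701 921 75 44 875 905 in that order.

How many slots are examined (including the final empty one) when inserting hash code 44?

3

Insert 350: h=2, slot 2 empty → index 2.
Insert 752: h=1, slot 1 empty → index 1.
Insert 985: h=3, slot 3 empty → index 3.
Insert 753: h=4, slot 4 empty → index 4.
Insert 701: h=1, h2=14, slot 1 occupied → index 15.
Insert 921: h=15, h2=10, slot 15 occupied → index 8.
Insert 75: h=10, slot 10 empty → index 10.
Insert 44: h=2, h2=13, slots 2,15 occupied → index 11.
Insert 875: h=13, slot 13 empty → index 13.
Insert 905: h=1, h2=10, slots 1,11,4 occupied → index 14.
Table: [_, 752, 350, 985, 753, _, _, _, 921, _, 75, 44, _, 875, 905, 701, _]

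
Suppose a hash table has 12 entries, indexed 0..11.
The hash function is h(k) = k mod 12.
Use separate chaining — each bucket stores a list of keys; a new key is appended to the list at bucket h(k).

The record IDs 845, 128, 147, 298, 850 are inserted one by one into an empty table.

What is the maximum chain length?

2

Insert 845: h=5, bucket 5 empty → new chain.
Insert 128: h=8, bucket 8 empty → new chain.
Insert 147: h=3, bucket 3 empty → new chain.
Insert 298: h=10, bucket 10 empty → new chain.
Insert 850: h=10, bucket 10 nonempty → append to chain.
Final buckets:
0: -
1: -
2: -
3: 147
4: -
5: 845
6: -
7: -
8: 128
9: -
10: 298 -> 850
11: -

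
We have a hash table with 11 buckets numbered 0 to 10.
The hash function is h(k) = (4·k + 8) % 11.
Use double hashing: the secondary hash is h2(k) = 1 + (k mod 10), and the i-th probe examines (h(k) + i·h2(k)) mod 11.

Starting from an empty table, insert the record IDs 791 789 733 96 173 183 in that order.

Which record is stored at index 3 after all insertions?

733

Insert 791: h=4, slot 4 empty → index 4.
Insert 789: h=7, slot 7 empty → index 7.
Insert 733: h=3, slot 3 empty → index 3.
Insert 96: h=7, h2=7, slots 7,3 occupied → index 10.
Insert 173: h=7, h2=4, slot 7 occupied → index 0.
Insert 183: h=3, h2=4, slots 3,7,0,4 occupied → index 8.
Table: [173, ∅, ∅, 733, 791, ∅, ∅, 789, 183, ∅, 96]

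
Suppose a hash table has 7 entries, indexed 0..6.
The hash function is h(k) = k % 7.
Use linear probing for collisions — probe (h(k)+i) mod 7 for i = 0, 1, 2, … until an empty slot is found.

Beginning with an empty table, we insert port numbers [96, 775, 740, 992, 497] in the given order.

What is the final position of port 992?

1

Insert 96: h=5, slot 5 empty => index 5.
Insert 775: h=5, slot 5 occupied => index 6.
Insert 740: h=5, slots 5,6 occupied => index 0.
Insert 992: h=5, slots 5,6,0 occupied => index 1.
Insert 497: h=0, slots 0,1 occupied => index 2.
Table: [740, 992, 497, _, _, 96, 775]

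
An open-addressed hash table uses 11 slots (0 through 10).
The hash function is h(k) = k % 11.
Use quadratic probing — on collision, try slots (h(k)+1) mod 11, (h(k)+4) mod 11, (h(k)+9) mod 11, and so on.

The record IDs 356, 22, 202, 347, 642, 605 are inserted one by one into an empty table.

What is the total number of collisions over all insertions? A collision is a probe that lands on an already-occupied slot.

4

356 hashes to 4; slot 4 is free → place at 4.
22 hashes to 0; slot 0 is free → place at 0.
202 hashes to 4; 4 taken → place at 5.
347 hashes to 6; slot 6 is free → place at 6.
642 hashes to 4; 4,5 taken → place at 8.
605 hashes to 0; 0 taken → place at 1.
Table: [22, 605, ., ., 356, 202, 347, ., 642, ., .]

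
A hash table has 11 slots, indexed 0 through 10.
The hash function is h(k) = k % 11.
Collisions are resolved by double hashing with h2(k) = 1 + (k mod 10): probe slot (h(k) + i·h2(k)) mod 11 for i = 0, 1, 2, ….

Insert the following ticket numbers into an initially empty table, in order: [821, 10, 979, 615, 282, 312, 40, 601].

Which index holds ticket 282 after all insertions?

2

821 hashes to 7; slot 7 is free => place at 7.
10 hashes to 10; slot 10 is free => place at 10.
979 hashes to 0; slot 0 is free => place at 0.
615 hashes to 10, h2=6; 10 taken => place at 5.
282 hashes to 7, h2=3; 7,10 taken => place at 2.
312 hashes to 4; slot 4 is free => place at 4.
40 hashes to 7, h2=1; 7 taken => place at 8.
601 hashes to 7, h2=2; 7 taken => place at 9.
Table: [979, ., 282, ., 312, 615, ., 821, 40, 601, 10]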